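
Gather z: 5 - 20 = -15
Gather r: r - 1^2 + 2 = r + 1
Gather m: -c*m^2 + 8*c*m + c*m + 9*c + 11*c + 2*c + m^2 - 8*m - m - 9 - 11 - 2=22*c + m^2*(1 - c) + m*(9*c - 9) - 22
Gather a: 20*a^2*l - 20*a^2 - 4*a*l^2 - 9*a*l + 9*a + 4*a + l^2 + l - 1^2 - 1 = a^2*(20*l - 20) + a*(-4*l^2 - 9*l + 13) + l^2 + l - 2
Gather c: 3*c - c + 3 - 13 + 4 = 2*c - 6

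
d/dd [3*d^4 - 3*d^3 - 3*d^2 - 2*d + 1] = 12*d^3 - 9*d^2 - 6*d - 2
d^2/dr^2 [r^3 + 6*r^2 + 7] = 6*r + 12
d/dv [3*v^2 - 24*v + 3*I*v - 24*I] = 6*v - 24 + 3*I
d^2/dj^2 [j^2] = 2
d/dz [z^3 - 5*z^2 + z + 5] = 3*z^2 - 10*z + 1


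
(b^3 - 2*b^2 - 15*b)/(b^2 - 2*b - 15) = b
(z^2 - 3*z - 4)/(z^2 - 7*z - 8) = (z - 4)/(z - 8)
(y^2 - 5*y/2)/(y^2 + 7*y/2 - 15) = y/(y + 6)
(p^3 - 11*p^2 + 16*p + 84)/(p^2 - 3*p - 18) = (p^2 - 5*p - 14)/(p + 3)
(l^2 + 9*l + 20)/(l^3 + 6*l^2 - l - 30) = (l + 4)/(l^2 + l - 6)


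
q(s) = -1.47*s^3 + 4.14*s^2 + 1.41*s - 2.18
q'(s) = -4.41*s^2 + 8.28*s + 1.41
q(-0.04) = -2.23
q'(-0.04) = 1.07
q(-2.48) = 42.21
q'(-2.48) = -46.25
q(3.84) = -18.95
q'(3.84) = -31.82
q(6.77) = -259.01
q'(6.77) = -144.66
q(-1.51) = 10.19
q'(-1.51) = -21.15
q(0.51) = -0.58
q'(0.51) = 4.49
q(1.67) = 4.87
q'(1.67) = 2.94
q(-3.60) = 114.98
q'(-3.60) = -85.55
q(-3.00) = 70.54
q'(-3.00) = -63.12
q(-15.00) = 5869.42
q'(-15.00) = -1115.04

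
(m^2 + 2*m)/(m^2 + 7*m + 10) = m/(m + 5)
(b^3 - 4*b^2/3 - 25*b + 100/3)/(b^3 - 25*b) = (b - 4/3)/b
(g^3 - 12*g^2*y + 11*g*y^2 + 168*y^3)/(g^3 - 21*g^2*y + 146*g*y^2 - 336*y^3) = (-g - 3*y)/(-g + 6*y)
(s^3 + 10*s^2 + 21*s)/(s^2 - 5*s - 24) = s*(s + 7)/(s - 8)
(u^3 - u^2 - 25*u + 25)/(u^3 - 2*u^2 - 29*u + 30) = (u - 5)/(u - 6)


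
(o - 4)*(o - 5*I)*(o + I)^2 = o^4 - 4*o^3 - 3*I*o^3 + 9*o^2 + 12*I*o^2 - 36*o + 5*I*o - 20*I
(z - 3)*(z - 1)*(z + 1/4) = z^3 - 15*z^2/4 + 2*z + 3/4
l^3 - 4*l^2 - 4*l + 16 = (l - 4)*(l - 2)*(l + 2)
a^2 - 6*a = a*(a - 6)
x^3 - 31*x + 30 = (x - 5)*(x - 1)*(x + 6)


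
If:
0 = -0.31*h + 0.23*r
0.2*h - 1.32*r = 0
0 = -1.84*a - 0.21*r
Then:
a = 0.00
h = 0.00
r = 0.00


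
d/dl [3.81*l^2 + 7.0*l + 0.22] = 7.62*l + 7.0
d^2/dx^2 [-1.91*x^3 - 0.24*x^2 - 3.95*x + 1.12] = -11.46*x - 0.48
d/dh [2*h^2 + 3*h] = 4*h + 3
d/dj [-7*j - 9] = -7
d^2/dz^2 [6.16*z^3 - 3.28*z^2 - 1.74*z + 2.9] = 36.96*z - 6.56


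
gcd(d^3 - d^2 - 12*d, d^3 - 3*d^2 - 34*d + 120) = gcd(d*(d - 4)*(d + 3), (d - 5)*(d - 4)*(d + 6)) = d - 4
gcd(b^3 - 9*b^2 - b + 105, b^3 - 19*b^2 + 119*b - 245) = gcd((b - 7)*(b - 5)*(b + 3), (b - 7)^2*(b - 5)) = b^2 - 12*b + 35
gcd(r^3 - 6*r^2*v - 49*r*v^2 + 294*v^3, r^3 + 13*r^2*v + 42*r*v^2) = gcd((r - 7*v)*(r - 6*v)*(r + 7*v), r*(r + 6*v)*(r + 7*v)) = r + 7*v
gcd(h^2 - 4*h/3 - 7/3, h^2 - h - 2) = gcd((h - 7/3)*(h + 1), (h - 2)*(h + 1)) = h + 1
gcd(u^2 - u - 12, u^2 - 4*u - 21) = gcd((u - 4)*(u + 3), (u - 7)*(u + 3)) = u + 3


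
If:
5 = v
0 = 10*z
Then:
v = 5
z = 0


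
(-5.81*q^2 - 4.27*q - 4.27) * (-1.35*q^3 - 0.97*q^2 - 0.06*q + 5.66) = 7.8435*q^5 + 11.4002*q^4 + 10.255*q^3 - 28.4865*q^2 - 23.912*q - 24.1682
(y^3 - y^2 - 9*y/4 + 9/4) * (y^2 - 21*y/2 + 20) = y^5 - 23*y^4/2 + 113*y^3/4 + 47*y^2/8 - 549*y/8 + 45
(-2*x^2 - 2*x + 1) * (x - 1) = -2*x^3 + 3*x - 1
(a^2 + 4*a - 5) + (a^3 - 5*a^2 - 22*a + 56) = a^3 - 4*a^2 - 18*a + 51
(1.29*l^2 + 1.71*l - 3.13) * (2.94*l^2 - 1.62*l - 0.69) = 3.7926*l^4 + 2.9376*l^3 - 12.8625*l^2 + 3.8907*l + 2.1597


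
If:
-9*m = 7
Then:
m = -7/9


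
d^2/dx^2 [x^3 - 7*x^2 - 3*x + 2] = 6*x - 14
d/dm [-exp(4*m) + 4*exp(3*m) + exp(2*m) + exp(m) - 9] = (-4*exp(3*m) + 12*exp(2*m) + 2*exp(m) + 1)*exp(m)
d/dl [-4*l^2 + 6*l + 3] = 6 - 8*l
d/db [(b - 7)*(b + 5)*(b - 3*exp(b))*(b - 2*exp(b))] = -5*b^3*exp(b) + 4*b^3 + 12*b^2*exp(2*b) - 5*b^2*exp(b) - 6*b^2 - 12*b*exp(2*b) + 195*b*exp(b) - 70*b - 432*exp(2*b) + 175*exp(b)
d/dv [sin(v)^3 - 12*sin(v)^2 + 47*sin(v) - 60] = (3*sin(v)^2 - 24*sin(v) + 47)*cos(v)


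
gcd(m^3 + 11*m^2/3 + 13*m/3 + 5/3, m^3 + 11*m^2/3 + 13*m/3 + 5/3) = m^3 + 11*m^2/3 + 13*m/3 + 5/3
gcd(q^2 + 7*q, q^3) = q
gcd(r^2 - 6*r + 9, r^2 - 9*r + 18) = r - 3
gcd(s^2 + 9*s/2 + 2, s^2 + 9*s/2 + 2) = s^2 + 9*s/2 + 2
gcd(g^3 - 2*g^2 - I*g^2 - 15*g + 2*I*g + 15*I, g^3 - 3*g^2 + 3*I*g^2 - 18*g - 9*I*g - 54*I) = g + 3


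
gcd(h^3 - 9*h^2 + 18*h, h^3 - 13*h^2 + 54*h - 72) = h^2 - 9*h + 18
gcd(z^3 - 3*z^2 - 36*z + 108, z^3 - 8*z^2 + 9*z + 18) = z^2 - 9*z + 18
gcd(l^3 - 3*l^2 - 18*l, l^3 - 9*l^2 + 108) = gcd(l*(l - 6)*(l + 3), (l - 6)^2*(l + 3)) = l^2 - 3*l - 18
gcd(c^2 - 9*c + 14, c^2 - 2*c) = c - 2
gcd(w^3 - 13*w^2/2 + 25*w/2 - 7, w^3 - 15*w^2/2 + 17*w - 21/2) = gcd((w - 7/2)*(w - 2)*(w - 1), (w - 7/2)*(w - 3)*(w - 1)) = w^2 - 9*w/2 + 7/2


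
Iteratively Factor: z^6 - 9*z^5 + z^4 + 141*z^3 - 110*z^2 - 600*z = (z - 4)*(z^5 - 5*z^4 - 19*z^3 + 65*z^2 + 150*z) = (z - 5)*(z - 4)*(z^4 - 19*z^2 - 30*z) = (z - 5)*(z - 4)*(z + 3)*(z^3 - 3*z^2 - 10*z) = (z - 5)*(z - 4)*(z + 2)*(z + 3)*(z^2 - 5*z) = (z - 5)^2*(z - 4)*(z + 2)*(z + 3)*(z)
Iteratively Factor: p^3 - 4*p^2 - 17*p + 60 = (p - 5)*(p^2 + p - 12) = (p - 5)*(p - 3)*(p + 4)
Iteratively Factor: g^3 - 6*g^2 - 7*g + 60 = (g - 4)*(g^2 - 2*g - 15) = (g - 4)*(g + 3)*(g - 5)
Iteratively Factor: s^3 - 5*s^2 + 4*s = (s)*(s^2 - 5*s + 4) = s*(s - 1)*(s - 4)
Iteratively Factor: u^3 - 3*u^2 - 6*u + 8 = (u + 2)*(u^2 - 5*u + 4) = (u - 1)*(u + 2)*(u - 4)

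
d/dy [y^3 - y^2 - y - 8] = 3*y^2 - 2*y - 1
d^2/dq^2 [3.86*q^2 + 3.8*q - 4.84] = 7.72000000000000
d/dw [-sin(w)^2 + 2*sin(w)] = 2*(1 - sin(w))*cos(w)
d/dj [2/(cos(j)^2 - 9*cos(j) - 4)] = 2*(2*cos(j) - 9)*sin(j)/(sin(j)^2 + 9*cos(j) + 3)^2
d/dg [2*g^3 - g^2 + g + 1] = 6*g^2 - 2*g + 1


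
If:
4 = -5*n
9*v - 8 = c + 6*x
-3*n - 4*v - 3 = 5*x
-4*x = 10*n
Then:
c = -877/20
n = -4/5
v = -53/20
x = 2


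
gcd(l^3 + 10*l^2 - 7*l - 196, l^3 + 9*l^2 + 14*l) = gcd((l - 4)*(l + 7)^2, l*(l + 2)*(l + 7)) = l + 7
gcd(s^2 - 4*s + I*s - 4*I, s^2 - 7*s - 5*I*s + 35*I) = 1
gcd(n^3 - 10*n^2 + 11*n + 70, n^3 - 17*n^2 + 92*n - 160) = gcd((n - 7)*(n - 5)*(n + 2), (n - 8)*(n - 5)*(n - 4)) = n - 5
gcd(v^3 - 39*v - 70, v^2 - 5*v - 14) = v^2 - 5*v - 14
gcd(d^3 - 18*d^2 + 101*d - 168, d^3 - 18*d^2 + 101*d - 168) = d^3 - 18*d^2 + 101*d - 168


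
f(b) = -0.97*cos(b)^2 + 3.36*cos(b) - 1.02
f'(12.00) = 0.92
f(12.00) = 1.12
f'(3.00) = -0.75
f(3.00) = -5.30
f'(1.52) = -3.26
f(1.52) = -0.85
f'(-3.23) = -0.47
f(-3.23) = -5.33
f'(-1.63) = 3.47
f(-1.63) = -1.22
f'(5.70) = 0.96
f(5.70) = 1.11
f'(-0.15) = 0.22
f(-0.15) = 1.35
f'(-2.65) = 2.39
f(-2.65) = -4.74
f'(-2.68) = 2.27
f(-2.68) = -4.81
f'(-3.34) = -1.04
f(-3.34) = -5.25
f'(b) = 1.94*sin(b)*cos(b) - 3.36*sin(b)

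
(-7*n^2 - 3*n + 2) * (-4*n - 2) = 28*n^3 + 26*n^2 - 2*n - 4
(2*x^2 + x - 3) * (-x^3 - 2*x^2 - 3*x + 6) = -2*x^5 - 5*x^4 - 5*x^3 + 15*x^2 + 15*x - 18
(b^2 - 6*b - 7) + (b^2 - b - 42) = 2*b^2 - 7*b - 49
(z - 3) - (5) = z - 8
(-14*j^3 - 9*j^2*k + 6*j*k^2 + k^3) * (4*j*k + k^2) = -56*j^4*k - 50*j^3*k^2 + 15*j^2*k^3 + 10*j*k^4 + k^5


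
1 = 1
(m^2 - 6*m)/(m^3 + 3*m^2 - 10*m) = (m - 6)/(m^2 + 3*m - 10)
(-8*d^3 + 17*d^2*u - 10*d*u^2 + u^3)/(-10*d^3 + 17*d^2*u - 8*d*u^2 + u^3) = (8*d^2 - 9*d*u + u^2)/(10*d^2 - 7*d*u + u^2)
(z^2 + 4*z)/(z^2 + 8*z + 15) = z*(z + 4)/(z^2 + 8*z + 15)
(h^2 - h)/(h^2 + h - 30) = h*(h - 1)/(h^2 + h - 30)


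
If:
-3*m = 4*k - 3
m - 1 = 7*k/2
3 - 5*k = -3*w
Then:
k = 0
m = 1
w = -1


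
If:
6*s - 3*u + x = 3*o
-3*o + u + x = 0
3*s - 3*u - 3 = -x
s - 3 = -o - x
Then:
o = 5/7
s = -2/7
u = -3/7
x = 18/7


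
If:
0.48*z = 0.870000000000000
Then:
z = 1.81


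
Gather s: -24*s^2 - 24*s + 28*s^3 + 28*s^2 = 28*s^3 + 4*s^2 - 24*s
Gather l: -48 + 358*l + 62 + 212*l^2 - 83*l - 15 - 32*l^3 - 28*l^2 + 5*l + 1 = -32*l^3 + 184*l^2 + 280*l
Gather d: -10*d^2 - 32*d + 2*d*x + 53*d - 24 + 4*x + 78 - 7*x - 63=-10*d^2 + d*(2*x + 21) - 3*x - 9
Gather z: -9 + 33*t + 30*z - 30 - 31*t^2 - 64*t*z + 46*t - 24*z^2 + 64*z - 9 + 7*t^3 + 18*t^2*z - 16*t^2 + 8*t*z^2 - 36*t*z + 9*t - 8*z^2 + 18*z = 7*t^3 - 47*t^2 + 88*t + z^2*(8*t - 32) + z*(18*t^2 - 100*t + 112) - 48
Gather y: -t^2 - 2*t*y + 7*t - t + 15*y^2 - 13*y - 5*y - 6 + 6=-t^2 + 6*t + 15*y^2 + y*(-2*t - 18)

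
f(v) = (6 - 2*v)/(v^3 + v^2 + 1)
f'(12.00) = 0.00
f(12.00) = -0.00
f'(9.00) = 0.00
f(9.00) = -0.01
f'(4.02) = -0.01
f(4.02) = -0.02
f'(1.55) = -0.87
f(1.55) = 0.41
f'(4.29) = -0.00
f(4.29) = -0.03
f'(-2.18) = -4.40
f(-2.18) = -2.25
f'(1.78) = -0.54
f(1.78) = 0.25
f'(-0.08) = -1.13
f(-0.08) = 6.12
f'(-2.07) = -6.32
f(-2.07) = -2.83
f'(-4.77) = -0.10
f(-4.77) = -0.18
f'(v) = (6 - 2*v)*(-3*v^2 - 2*v)/(v^3 + v^2 + 1)^2 - 2/(v^3 + v^2 + 1)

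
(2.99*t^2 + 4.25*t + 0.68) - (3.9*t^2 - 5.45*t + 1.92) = -0.91*t^2 + 9.7*t - 1.24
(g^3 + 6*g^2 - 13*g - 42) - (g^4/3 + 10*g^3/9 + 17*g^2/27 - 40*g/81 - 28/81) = -g^4/3 - g^3/9 + 145*g^2/27 - 1013*g/81 - 3374/81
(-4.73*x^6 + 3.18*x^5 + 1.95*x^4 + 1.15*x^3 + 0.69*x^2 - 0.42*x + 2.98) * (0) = 0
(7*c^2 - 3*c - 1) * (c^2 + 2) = 7*c^4 - 3*c^3 + 13*c^2 - 6*c - 2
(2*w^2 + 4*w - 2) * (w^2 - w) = 2*w^4 + 2*w^3 - 6*w^2 + 2*w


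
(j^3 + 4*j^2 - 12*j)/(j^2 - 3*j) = (j^2 + 4*j - 12)/(j - 3)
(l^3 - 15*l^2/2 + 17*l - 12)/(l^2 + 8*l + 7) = (l^3 - 15*l^2/2 + 17*l - 12)/(l^2 + 8*l + 7)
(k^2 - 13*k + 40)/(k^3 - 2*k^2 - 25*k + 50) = (k - 8)/(k^2 + 3*k - 10)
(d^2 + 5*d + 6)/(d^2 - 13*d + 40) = (d^2 + 5*d + 6)/(d^2 - 13*d + 40)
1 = 1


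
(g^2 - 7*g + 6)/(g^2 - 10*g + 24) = (g - 1)/(g - 4)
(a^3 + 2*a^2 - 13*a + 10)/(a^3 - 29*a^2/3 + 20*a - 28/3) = 3*(a^2 + 4*a - 5)/(3*a^2 - 23*a + 14)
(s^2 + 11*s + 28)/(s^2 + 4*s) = (s + 7)/s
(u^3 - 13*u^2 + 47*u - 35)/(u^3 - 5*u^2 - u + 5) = (u - 7)/(u + 1)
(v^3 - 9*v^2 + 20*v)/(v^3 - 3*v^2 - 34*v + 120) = v/(v + 6)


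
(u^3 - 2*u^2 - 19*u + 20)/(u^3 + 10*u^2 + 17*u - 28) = (u - 5)/(u + 7)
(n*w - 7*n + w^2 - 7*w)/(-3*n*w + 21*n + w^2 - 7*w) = (n + w)/(-3*n + w)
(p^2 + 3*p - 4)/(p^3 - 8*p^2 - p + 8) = (p + 4)/(p^2 - 7*p - 8)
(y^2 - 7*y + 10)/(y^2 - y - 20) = (y - 2)/(y + 4)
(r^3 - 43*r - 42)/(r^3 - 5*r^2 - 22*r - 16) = (r^2 - r - 42)/(r^2 - 6*r - 16)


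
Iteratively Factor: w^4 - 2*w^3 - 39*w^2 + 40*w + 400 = (w - 5)*(w^3 + 3*w^2 - 24*w - 80) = (w - 5)*(w + 4)*(w^2 - w - 20) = (w - 5)^2*(w + 4)*(w + 4)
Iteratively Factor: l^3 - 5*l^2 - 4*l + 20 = (l - 2)*(l^2 - 3*l - 10) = (l - 5)*(l - 2)*(l + 2)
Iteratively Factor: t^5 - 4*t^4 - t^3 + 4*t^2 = (t)*(t^4 - 4*t^3 - t^2 + 4*t) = t*(t - 1)*(t^3 - 3*t^2 - 4*t) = t*(t - 4)*(t - 1)*(t^2 + t) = t^2*(t - 4)*(t - 1)*(t + 1)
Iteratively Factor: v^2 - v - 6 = (v + 2)*(v - 3)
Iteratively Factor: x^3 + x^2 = (x + 1)*(x^2) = x*(x + 1)*(x)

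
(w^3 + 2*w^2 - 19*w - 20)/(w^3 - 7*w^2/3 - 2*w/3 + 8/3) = 3*(w^2 + w - 20)/(3*w^2 - 10*w + 8)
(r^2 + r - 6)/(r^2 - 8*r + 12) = (r + 3)/(r - 6)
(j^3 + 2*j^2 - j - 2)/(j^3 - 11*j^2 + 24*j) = (j^3 + 2*j^2 - j - 2)/(j*(j^2 - 11*j + 24))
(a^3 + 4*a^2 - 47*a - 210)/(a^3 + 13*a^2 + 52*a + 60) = (a - 7)/(a + 2)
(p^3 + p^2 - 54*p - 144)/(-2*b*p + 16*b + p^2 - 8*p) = (p^2 + 9*p + 18)/(-2*b + p)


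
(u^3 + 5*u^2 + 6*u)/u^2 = u + 5 + 6/u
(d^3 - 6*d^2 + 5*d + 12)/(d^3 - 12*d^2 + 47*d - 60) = (d + 1)/(d - 5)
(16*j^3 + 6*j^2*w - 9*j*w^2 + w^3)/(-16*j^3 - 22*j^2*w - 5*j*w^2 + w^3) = (-2*j + w)/(2*j + w)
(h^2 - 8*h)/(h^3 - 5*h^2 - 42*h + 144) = h/(h^2 + 3*h - 18)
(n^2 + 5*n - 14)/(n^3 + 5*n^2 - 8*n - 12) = (n + 7)/(n^2 + 7*n + 6)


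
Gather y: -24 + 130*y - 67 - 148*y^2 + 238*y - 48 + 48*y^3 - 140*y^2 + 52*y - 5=48*y^3 - 288*y^2 + 420*y - 144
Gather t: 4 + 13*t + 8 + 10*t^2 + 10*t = 10*t^2 + 23*t + 12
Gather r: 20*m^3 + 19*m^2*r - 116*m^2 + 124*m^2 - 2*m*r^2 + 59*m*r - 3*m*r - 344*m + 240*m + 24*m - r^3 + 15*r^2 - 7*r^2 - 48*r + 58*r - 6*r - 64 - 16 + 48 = 20*m^3 + 8*m^2 - 80*m - r^3 + r^2*(8 - 2*m) + r*(19*m^2 + 56*m + 4) - 32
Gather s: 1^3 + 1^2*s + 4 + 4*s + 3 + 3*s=8*s + 8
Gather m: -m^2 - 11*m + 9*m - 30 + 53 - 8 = -m^2 - 2*m + 15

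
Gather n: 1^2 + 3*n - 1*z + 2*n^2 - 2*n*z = 2*n^2 + n*(3 - 2*z) - z + 1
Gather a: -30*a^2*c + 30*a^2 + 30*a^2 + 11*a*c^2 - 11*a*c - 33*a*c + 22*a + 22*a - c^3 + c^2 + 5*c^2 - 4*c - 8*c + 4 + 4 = a^2*(60 - 30*c) + a*(11*c^2 - 44*c + 44) - c^3 + 6*c^2 - 12*c + 8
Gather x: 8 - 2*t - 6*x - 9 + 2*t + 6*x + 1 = 0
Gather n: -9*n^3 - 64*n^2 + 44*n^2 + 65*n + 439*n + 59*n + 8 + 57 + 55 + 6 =-9*n^3 - 20*n^2 + 563*n + 126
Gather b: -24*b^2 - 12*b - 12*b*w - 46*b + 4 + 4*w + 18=-24*b^2 + b*(-12*w - 58) + 4*w + 22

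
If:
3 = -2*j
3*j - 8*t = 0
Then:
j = -3/2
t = -9/16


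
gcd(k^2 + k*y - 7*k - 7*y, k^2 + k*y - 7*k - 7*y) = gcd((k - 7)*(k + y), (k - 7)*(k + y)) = k^2 + k*y - 7*k - 7*y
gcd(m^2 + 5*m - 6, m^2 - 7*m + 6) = m - 1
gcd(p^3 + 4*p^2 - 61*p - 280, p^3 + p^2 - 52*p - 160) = p^2 - 3*p - 40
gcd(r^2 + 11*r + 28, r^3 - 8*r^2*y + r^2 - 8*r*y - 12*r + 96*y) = r + 4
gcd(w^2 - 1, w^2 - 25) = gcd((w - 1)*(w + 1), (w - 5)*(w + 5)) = 1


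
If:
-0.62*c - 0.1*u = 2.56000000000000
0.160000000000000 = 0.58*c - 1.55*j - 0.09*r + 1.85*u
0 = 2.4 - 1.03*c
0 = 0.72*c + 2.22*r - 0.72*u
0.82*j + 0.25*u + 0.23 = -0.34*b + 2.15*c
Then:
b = 155.00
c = 2.33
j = -46.23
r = -13.74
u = -40.05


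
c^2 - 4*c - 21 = (c - 7)*(c + 3)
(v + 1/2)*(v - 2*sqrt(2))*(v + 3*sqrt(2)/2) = v^3 - sqrt(2)*v^2/2 + v^2/2 - 6*v - sqrt(2)*v/4 - 3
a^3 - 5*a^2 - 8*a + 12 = (a - 6)*(a - 1)*(a + 2)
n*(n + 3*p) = n^2 + 3*n*p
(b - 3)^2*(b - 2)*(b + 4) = b^4 - 4*b^3 - 11*b^2 + 66*b - 72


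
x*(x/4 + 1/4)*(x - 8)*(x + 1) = x^4/4 - 3*x^3/2 - 15*x^2/4 - 2*x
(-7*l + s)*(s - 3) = -7*l*s + 21*l + s^2 - 3*s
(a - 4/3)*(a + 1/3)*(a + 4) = a^3 + 3*a^2 - 40*a/9 - 16/9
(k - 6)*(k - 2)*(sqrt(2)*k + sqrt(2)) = sqrt(2)*k^3 - 7*sqrt(2)*k^2 + 4*sqrt(2)*k + 12*sqrt(2)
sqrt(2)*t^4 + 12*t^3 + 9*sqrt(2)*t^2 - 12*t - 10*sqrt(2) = (t - 1)*(t + sqrt(2))*(t + 5*sqrt(2))*(sqrt(2)*t + sqrt(2))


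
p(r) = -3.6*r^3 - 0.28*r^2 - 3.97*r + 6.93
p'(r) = -10.8*r^2 - 0.56*r - 3.97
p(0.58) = 3.83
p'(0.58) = -7.93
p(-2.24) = 54.88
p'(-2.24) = -56.91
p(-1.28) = 19.10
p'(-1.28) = -20.95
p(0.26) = 5.82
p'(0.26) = -4.85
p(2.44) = -56.72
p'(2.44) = -69.64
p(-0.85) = 12.31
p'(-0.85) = -11.30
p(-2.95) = 108.63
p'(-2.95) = -96.30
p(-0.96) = 13.67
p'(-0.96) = -13.39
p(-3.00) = 113.52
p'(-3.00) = -99.49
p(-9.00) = 2644.38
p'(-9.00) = -873.73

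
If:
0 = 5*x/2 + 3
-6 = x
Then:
No Solution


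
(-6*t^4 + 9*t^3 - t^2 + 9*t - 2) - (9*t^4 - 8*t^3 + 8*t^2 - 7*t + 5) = -15*t^4 + 17*t^3 - 9*t^2 + 16*t - 7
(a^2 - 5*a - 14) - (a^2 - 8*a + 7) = 3*a - 21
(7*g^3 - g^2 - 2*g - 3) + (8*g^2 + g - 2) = 7*g^3 + 7*g^2 - g - 5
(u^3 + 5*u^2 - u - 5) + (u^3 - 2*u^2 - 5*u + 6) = 2*u^3 + 3*u^2 - 6*u + 1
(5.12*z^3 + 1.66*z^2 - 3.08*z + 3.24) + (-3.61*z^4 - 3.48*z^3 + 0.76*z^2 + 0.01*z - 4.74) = -3.61*z^4 + 1.64*z^3 + 2.42*z^2 - 3.07*z - 1.5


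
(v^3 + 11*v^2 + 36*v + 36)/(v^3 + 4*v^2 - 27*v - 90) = (v + 2)/(v - 5)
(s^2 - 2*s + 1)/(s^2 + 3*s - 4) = (s - 1)/(s + 4)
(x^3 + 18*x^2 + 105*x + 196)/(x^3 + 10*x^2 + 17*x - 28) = (x + 7)/(x - 1)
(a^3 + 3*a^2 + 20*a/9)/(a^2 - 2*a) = (a^2 + 3*a + 20/9)/(a - 2)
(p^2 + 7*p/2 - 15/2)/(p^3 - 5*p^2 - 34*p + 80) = (p - 3/2)/(p^2 - 10*p + 16)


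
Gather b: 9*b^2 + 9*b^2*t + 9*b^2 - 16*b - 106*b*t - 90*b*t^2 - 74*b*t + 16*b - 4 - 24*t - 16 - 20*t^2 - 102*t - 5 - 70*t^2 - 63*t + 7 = b^2*(9*t + 18) + b*(-90*t^2 - 180*t) - 90*t^2 - 189*t - 18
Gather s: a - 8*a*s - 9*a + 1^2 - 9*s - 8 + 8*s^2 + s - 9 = -8*a + 8*s^2 + s*(-8*a - 8) - 16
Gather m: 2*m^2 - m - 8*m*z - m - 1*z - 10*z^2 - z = 2*m^2 + m*(-8*z - 2) - 10*z^2 - 2*z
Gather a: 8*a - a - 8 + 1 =7*a - 7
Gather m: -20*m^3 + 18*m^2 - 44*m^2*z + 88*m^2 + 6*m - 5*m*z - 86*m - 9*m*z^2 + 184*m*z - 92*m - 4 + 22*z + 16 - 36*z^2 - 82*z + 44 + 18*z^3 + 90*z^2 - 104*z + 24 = -20*m^3 + m^2*(106 - 44*z) + m*(-9*z^2 + 179*z - 172) + 18*z^3 + 54*z^2 - 164*z + 80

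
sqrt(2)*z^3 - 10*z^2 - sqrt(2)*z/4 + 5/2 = (z - 1/2)*(z - 5*sqrt(2))*(sqrt(2)*z + sqrt(2)/2)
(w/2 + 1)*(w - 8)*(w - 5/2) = w^3/2 - 17*w^2/4 - w/2 + 20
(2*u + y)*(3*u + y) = 6*u^2 + 5*u*y + y^2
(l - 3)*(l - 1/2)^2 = l^3 - 4*l^2 + 13*l/4 - 3/4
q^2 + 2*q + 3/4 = (q + 1/2)*(q + 3/2)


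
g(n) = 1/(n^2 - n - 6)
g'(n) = (1 - 2*n)/(n^2 - n - 6)^2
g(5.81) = 0.05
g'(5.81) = -0.02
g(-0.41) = -0.18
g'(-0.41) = 0.06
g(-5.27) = 0.04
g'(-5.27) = 0.02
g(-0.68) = -0.21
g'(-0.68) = 0.10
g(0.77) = -0.16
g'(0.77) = -0.01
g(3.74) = 0.24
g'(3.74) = -0.36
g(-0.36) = -0.18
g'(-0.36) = 0.06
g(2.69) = -0.69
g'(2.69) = -2.07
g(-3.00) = 0.17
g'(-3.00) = 0.19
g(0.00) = -0.17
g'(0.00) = 0.03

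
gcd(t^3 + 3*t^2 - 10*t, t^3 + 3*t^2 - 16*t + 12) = t - 2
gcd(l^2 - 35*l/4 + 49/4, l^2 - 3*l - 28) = l - 7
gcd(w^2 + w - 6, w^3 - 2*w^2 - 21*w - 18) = w + 3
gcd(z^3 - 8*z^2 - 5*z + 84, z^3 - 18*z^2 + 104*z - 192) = z - 4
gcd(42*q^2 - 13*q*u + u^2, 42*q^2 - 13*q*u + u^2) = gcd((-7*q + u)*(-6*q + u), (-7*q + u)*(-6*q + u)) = 42*q^2 - 13*q*u + u^2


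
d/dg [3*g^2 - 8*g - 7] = 6*g - 8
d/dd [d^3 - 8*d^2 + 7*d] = 3*d^2 - 16*d + 7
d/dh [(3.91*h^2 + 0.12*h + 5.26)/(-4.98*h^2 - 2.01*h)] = (-7.2615*h^2 + 52.3896*h + 10.5726)/(h^2*(24.8004*h^2 + 20.0196*h + 4.0401))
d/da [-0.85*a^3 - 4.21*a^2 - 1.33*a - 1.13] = -2.55*a^2 - 8.42*a - 1.33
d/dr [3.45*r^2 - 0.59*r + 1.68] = 6.9*r - 0.59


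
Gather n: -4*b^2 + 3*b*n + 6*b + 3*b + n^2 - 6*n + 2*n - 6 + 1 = -4*b^2 + 9*b + n^2 + n*(3*b - 4) - 5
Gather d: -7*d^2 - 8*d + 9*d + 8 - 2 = -7*d^2 + d + 6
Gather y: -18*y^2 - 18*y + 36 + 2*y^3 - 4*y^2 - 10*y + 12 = 2*y^3 - 22*y^2 - 28*y + 48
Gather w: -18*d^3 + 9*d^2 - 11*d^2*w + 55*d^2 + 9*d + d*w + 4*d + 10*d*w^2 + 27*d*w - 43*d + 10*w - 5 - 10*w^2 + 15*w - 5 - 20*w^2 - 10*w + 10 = -18*d^3 + 64*d^2 - 30*d + w^2*(10*d - 30) + w*(-11*d^2 + 28*d + 15)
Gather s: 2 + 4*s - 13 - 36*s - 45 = -32*s - 56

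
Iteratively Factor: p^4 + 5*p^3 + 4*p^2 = (p)*(p^3 + 5*p^2 + 4*p) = p^2*(p^2 + 5*p + 4) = p^2*(p + 4)*(p + 1)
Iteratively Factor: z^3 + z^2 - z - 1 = (z + 1)*(z^2 - 1) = (z + 1)^2*(z - 1)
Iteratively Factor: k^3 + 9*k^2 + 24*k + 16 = (k + 4)*(k^2 + 5*k + 4) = (k + 4)^2*(k + 1)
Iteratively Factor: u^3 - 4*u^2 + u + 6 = (u + 1)*(u^2 - 5*u + 6) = (u - 2)*(u + 1)*(u - 3)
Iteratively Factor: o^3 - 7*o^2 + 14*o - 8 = (o - 2)*(o^2 - 5*o + 4) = (o - 2)*(o - 1)*(o - 4)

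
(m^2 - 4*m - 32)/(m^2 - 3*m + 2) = (m^2 - 4*m - 32)/(m^2 - 3*m + 2)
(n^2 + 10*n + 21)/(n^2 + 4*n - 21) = (n + 3)/(n - 3)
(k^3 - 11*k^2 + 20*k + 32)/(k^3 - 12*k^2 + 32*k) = (k + 1)/k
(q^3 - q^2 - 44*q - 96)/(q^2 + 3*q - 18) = (q^3 - q^2 - 44*q - 96)/(q^2 + 3*q - 18)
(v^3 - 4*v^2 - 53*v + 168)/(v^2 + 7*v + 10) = (v^3 - 4*v^2 - 53*v + 168)/(v^2 + 7*v + 10)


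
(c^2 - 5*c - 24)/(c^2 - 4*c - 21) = (c - 8)/(c - 7)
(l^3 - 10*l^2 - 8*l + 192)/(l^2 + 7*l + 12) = (l^2 - 14*l + 48)/(l + 3)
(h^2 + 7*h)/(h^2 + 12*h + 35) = h/(h + 5)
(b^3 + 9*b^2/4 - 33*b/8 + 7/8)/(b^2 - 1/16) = 2*(2*b^2 + 5*b - 7)/(4*b + 1)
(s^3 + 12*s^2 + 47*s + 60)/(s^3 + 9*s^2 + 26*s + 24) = (s + 5)/(s + 2)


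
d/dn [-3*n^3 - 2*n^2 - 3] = n*(-9*n - 4)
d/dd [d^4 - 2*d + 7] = 4*d^3 - 2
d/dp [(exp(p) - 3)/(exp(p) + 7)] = 10*exp(p)/(exp(p) + 7)^2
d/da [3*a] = 3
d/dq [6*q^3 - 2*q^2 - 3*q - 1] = 18*q^2 - 4*q - 3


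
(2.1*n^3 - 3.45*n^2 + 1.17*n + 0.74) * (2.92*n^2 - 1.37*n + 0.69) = 6.132*n^5 - 12.951*n^4 + 9.5919*n^3 - 1.8226*n^2 - 0.2065*n + 0.5106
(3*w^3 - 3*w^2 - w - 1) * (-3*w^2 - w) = -9*w^5 + 6*w^4 + 6*w^3 + 4*w^2 + w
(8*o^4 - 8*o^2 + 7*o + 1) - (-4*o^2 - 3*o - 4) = 8*o^4 - 4*o^2 + 10*o + 5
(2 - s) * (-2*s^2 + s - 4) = 2*s^3 - 5*s^2 + 6*s - 8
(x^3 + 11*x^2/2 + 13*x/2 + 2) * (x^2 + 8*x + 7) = x^5 + 27*x^4/2 + 115*x^3/2 + 185*x^2/2 + 123*x/2 + 14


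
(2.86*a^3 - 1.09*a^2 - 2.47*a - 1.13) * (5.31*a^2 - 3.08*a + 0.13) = 15.1866*a^5 - 14.5967*a^4 - 9.3867*a^3 + 1.4656*a^2 + 3.1593*a - 0.1469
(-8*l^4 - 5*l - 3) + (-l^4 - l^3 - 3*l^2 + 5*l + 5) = -9*l^4 - l^3 - 3*l^2 + 2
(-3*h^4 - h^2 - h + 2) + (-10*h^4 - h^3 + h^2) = -13*h^4 - h^3 - h + 2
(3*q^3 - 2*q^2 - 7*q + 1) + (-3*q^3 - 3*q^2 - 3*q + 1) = -5*q^2 - 10*q + 2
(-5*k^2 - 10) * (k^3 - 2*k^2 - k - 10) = -5*k^5 + 10*k^4 - 5*k^3 + 70*k^2 + 10*k + 100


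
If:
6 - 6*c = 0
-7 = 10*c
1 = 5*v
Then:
No Solution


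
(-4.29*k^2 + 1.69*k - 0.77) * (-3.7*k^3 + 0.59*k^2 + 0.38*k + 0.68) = 15.873*k^5 - 8.7841*k^4 + 2.2159*k^3 - 2.7293*k^2 + 0.8566*k - 0.5236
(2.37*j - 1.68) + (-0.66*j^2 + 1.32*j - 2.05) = -0.66*j^2 + 3.69*j - 3.73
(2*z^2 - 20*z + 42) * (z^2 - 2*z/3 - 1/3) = 2*z^4 - 64*z^3/3 + 164*z^2/3 - 64*z/3 - 14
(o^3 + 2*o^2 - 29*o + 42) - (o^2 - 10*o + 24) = o^3 + o^2 - 19*o + 18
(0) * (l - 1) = 0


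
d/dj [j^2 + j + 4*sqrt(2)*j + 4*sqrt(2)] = 2*j + 1 + 4*sqrt(2)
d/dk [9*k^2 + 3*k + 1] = 18*k + 3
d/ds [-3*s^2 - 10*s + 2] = -6*s - 10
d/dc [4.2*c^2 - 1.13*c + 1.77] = 8.4*c - 1.13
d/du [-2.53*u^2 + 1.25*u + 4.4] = 1.25 - 5.06*u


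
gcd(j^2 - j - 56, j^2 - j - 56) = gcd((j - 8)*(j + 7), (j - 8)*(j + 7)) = j^2 - j - 56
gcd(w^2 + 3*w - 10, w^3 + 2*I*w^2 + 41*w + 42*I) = 1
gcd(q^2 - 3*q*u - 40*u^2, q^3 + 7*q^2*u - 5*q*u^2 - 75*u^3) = q + 5*u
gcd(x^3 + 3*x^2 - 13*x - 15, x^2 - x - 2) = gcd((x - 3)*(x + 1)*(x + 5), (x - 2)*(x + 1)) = x + 1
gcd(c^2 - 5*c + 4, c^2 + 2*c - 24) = c - 4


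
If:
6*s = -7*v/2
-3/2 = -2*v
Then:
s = -7/16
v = 3/4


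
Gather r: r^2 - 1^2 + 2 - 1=r^2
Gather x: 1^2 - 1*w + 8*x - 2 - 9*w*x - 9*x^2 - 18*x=-w - 9*x^2 + x*(-9*w - 10) - 1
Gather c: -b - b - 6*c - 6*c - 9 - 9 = -2*b - 12*c - 18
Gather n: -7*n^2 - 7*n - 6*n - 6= -7*n^2 - 13*n - 6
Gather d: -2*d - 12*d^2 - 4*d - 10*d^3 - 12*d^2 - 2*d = -10*d^3 - 24*d^2 - 8*d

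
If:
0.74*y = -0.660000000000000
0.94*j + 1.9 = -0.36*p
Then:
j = -0.382978723404255*p - 2.02127659574468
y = -0.89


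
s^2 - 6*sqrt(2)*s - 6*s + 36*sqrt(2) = (s - 6)*(s - 6*sqrt(2))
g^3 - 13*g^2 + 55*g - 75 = (g - 5)^2*(g - 3)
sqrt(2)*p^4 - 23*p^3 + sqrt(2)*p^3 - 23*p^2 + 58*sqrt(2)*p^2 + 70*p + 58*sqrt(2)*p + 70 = (p + 1)*(p - 7*sqrt(2))*(p - 5*sqrt(2))*(sqrt(2)*p + 1)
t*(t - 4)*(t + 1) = t^3 - 3*t^2 - 4*t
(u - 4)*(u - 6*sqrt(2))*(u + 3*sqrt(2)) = u^3 - 3*sqrt(2)*u^2 - 4*u^2 - 36*u + 12*sqrt(2)*u + 144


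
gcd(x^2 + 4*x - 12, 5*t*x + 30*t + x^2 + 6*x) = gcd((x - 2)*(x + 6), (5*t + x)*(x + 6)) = x + 6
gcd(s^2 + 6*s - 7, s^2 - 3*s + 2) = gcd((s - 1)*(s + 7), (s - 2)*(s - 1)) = s - 1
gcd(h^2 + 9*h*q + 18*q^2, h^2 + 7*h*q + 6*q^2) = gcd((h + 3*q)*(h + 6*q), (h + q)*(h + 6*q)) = h + 6*q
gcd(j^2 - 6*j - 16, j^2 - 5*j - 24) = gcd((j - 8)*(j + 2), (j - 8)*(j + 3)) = j - 8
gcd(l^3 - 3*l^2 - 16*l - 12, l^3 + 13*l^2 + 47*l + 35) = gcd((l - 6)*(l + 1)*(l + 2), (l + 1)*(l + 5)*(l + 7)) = l + 1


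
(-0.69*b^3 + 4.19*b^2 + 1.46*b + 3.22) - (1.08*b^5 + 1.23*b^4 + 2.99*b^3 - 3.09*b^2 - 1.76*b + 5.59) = -1.08*b^5 - 1.23*b^4 - 3.68*b^3 + 7.28*b^2 + 3.22*b - 2.37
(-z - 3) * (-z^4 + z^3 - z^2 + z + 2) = z^5 + 2*z^4 - 2*z^3 + 2*z^2 - 5*z - 6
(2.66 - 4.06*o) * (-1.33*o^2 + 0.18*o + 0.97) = 5.3998*o^3 - 4.2686*o^2 - 3.4594*o + 2.5802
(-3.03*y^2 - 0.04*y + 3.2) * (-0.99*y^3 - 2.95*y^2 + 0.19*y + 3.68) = 2.9997*y^5 + 8.9781*y^4 - 3.6257*y^3 - 20.598*y^2 + 0.4608*y + 11.776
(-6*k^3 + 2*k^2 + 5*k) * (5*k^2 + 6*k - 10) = -30*k^5 - 26*k^4 + 97*k^3 + 10*k^2 - 50*k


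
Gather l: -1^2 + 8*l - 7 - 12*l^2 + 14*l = -12*l^2 + 22*l - 8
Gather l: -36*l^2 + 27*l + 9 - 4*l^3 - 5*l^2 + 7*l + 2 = -4*l^3 - 41*l^2 + 34*l + 11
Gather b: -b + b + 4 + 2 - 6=0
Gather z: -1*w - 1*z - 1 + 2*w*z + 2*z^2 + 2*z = -w + 2*z^2 + z*(2*w + 1) - 1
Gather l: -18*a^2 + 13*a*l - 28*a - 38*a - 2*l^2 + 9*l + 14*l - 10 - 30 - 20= -18*a^2 - 66*a - 2*l^2 + l*(13*a + 23) - 60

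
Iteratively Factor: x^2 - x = (x - 1)*(x)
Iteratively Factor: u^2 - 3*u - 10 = (u - 5)*(u + 2)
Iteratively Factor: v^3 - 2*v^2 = (v)*(v^2 - 2*v) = v^2*(v - 2)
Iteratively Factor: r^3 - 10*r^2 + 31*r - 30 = (r - 3)*(r^2 - 7*r + 10) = (r - 3)*(r - 2)*(r - 5)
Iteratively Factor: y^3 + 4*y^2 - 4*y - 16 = (y + 4)*(y^2 - 4) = (y + 2)*(y + 4)*(y - 2)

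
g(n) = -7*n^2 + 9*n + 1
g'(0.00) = 9.00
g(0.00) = 1.00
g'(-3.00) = 51.00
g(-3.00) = -89.00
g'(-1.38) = 28.32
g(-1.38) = -24.75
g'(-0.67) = 18.38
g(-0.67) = -8.17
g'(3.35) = -37.90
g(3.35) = -47.41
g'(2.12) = -20.68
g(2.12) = -11.38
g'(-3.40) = 56.60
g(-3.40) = -110.52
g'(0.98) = -4.72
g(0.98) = 3.10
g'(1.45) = -11.30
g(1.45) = -0.67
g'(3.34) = -37.76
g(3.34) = -47.03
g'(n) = 9 - 14*n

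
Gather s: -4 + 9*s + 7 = 9*s + 3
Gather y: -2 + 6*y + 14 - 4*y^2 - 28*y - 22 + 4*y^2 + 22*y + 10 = 0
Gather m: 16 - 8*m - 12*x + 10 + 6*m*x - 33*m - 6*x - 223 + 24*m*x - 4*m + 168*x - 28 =m*(30*x - 45) + 150*x - 225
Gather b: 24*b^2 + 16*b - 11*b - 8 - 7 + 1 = 24*b^2 + 5*b - 14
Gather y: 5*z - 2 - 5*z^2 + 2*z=-5*z^2 + 7*z - 2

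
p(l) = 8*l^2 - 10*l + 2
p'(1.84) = 19.44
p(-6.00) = 350.00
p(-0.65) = 11.88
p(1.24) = 1.90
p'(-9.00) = -154.00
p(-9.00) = 740.00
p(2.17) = 17.97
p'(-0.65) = -20.40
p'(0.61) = -0.24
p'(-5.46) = -97.36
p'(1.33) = 11.28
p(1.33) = 2.85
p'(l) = 16*l - 10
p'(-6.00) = -106.00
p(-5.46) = 295.09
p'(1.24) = 9.84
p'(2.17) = 24.72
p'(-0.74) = -21.84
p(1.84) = 10.68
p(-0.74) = 13.78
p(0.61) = -1.12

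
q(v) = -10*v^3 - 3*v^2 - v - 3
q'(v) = -30*v^2 - 6*v - 1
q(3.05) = -317.68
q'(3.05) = -298.38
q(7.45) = -4311.89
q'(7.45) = -1710.78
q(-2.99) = 240.48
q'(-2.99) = -251.26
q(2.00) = -97.00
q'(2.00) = -133.00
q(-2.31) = 106.57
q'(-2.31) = -147.22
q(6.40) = -2753.72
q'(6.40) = -1268.20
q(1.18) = -24.79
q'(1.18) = -49.85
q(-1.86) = 52.83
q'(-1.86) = -93.63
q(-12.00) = 16857.00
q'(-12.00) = -4249.00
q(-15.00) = 33087.00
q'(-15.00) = -6661.00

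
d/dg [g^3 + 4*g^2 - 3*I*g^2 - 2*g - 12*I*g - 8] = 3*g^2 + g*(8 - 6*I) - 2 - 12*I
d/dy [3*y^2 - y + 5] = 6*y - 1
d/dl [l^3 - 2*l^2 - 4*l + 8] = 3*l^2 - 4*l - 4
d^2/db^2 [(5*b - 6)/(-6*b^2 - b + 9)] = 2*(-(5*b - 6)*(12*b + 1)^2 + (90*b - 31)*(6*b^2 + b - 9))/(6*b^2 + b - 9)^3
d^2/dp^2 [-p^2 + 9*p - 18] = -2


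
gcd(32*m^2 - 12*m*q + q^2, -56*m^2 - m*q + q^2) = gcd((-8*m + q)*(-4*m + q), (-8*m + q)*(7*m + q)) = -8*m + q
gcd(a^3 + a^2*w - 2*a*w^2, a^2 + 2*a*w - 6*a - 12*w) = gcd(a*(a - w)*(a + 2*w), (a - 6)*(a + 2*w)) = a + 2*w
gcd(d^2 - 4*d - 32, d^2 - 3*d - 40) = d - 8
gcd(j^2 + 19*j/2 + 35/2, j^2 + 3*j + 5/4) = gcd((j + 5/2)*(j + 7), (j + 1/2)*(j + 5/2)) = j + 5/2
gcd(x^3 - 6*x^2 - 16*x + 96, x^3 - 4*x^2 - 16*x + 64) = x^2 - 16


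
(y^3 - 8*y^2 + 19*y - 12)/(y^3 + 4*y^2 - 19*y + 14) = (y^2 - 7*y + 12)/(y^2 + 5*y - 14)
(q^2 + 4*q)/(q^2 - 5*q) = (q + 4)/(q - 5)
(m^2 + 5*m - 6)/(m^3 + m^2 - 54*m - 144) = (m - 1)/(m^2 - 5*m - 24)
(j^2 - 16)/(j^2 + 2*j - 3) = (j^2 - 16)/(j^2 + 2*j - 3)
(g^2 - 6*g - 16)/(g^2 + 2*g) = (g - 8)/g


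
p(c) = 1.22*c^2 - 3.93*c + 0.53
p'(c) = 2.44*c - 3.93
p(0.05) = 0.34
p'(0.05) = -3.81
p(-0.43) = 2.45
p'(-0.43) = -4.98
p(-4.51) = 43.07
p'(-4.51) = -14.93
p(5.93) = 20.13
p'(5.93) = 10.54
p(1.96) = -2.49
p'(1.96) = 0.85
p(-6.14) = 70.65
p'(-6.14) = -18.91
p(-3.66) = 31.26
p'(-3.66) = -12.86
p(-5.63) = 61.33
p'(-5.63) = -17.67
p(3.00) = -0.28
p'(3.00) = 3.39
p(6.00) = 20.87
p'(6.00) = 10.71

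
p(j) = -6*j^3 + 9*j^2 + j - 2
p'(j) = -18*j^2 + 18*j + 1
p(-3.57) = 382.13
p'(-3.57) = -292.67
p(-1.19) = 19.67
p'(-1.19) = -45.91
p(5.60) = -767.86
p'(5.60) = -462.68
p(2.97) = -76.83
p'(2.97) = -104.32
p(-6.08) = 1673.15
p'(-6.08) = -773.84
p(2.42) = -31.91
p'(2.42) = -60.86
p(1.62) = -2.27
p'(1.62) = -17.08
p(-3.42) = 339.86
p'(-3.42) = -271.10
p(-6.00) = 1612.00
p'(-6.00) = -755.00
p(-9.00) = 5092.00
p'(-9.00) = -1619.00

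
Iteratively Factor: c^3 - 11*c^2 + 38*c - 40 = (c - 5)*(c^2 - 6*c + 8) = (c - 5)*(c - 4)*(c - 2)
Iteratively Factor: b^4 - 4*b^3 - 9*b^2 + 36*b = (b + 3)*(b^3 - 7*b^2 + 12*b) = (b - 3)*(b + 3)*(b^2 - 4*b) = b*(b - 3)*(b + 3)*(b - 4)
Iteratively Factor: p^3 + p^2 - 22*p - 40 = (p + 2)*(p^2 - p - 20) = (p - 5)*(p + 2)*(p + 4)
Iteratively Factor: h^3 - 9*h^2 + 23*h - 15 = (h - 5)*(h^2 - 4*h + 3) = (h - 5)*(h - 1)*(h - 3)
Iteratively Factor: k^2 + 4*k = (k)*(k + 4)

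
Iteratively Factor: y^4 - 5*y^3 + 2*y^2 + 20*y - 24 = (y - 3)*(y^3 - 2*y^2 - 4*y + 8) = (y - 3)*(y - 2)*(y^2 - 4) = (y - 3)*(y - 2)*(y + 2)*(y - 2)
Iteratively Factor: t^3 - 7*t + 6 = (t - 2)*(t^2 + 2*t - 3) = (t - 2)*(t + 3)*(t - 1)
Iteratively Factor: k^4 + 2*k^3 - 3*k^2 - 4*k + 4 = (k + 2)*(k^3 - 3*k + 2) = (k + 2)^2*(k^2 - 2*k + 1) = (k - 1)*(k + 2)^2*(k - 1)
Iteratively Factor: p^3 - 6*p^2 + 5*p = (p - 5)*(p^2 - p) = (p - 5)*(p - 1)*(p)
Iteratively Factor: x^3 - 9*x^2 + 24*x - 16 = (x - 4)*(x^2 - 5*x + 4) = (x - 4)^2*(x - 1)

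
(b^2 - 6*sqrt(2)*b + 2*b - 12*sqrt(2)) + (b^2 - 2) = 2*b^2 - 6*sqrt(2)*b + 2*b - 12*sqrt(2) - 2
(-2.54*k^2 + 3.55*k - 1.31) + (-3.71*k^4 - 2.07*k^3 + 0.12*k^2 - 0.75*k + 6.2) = -3.71*k^4 - 2.07*k^3 - 2.42*k^2 + 2.8*k + 4.89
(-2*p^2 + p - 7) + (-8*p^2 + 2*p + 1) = -10*p^2 + 3*p - 6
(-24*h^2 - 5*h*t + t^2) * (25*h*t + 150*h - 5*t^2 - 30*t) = -600*h^3*t - 3600*h^3 - 5*h^2*t^2 - 30*h^2*t + 50*h*t^3 + 300*h*t^2 - 5*t^4 - 30*t^3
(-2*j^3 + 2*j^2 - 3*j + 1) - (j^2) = -2*j^3 + j^2 - 3*j + 1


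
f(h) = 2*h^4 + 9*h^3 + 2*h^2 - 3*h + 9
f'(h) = 8*h^3 + 27*h^2 + 4*h - 3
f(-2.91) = -43.70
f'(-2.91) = 16.86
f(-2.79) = -41.34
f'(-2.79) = 22.27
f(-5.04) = 213.19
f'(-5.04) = -361.51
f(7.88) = 12224.71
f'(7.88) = 5619.50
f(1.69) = 69.40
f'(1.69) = 119.49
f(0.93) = 16.68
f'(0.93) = 30.51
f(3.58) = 765.36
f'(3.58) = 724.42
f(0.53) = 9.47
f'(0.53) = 7.90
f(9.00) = 19827.00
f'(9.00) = 8052.00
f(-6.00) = 747.00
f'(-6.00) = -783.00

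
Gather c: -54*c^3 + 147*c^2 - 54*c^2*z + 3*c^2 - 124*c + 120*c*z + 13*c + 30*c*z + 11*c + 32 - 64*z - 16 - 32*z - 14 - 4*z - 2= -54*c^3 + c^2*(150 - 54*z) + c*(150*z - 100) - 100*z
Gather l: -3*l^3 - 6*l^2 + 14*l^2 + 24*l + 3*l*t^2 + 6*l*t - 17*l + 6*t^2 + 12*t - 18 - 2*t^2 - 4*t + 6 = -3*l^3 + 8*l^2 + l*(3*t^2 + 6*t + 7) + 4*t^2 + 8*t - 12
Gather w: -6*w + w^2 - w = w^2 - 7*w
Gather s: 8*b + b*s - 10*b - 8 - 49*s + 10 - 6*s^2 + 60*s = -2*b - 6*s^2 + s*(b + 11) + 2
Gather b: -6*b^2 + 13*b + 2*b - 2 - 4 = -6*b^2 + 15*b - 6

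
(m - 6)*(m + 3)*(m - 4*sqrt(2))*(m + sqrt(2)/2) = m^4 - 7*sqrt(2)*m^3/2 - 3*m^3 - 22*m^2 + 21*sqrt(2)*m^2/2 + 12*m + 63*sqrt(2)*m + 72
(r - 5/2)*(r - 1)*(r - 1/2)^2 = r^4 - 9*r^3/2 + 25*r^2/4 - 27*r/8 + 5/8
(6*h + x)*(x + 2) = 6*h*x + 12*h + x^2 + 2*x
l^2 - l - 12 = (l - 4)*(l + 3)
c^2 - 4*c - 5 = (c - 5)*(c + 1)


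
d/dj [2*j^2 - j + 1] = 4*j - 1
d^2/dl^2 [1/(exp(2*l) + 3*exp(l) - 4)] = (2*(2*exp(l) + 3)^2*exp(l) - (4*exp(l) + 3)*(exp(2*l) + 3*exp(l) - 4))*exp(l)/(exp(2*l) + 3*exp(l) - 4)^3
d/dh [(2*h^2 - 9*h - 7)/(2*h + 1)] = (4*h^2 + 4*h + 5)/(4*h^2 + 4*h + 1)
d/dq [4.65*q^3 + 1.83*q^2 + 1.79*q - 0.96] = 13.95*q^2 + 3.66*q + 1.79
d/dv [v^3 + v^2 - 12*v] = 3*v^2 + 2*v - 12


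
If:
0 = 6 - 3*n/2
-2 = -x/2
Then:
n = 4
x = 4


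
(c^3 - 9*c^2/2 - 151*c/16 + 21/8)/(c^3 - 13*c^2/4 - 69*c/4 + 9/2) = (c + 7/4)/(c + 3)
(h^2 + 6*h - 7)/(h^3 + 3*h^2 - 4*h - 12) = (h^2 + 6*h - 7)/(h^3 + 3*h^2 - 4*h - 12)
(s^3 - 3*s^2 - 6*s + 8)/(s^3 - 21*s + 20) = (s + 2)/(s + 5)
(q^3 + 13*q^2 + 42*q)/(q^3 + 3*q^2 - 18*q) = (q + 7)/(q - 3)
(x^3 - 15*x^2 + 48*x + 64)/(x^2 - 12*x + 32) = (x^2 - 7*x - 8)/(x - 4)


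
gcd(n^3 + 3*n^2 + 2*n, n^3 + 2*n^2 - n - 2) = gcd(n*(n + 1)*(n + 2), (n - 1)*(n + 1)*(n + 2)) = n^2 + 3*n + 2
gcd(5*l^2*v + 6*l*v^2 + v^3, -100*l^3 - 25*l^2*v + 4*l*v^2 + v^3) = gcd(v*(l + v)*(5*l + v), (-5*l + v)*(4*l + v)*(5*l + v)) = 5*l + v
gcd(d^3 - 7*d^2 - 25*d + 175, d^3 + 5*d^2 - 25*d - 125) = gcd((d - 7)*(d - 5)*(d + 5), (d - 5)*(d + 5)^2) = d^2 - 25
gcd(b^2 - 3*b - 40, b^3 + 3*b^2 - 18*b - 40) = b + 5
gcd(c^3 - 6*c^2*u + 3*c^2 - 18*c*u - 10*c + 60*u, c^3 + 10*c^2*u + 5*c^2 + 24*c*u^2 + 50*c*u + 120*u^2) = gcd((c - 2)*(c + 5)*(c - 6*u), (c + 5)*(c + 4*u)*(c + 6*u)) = c + 5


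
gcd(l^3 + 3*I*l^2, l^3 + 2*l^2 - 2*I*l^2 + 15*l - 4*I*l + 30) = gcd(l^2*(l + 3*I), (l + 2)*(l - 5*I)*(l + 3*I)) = l + 3*I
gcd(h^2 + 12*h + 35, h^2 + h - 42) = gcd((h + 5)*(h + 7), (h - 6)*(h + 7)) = h + 7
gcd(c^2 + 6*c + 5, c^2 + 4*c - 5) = c + 5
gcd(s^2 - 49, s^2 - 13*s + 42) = s - 7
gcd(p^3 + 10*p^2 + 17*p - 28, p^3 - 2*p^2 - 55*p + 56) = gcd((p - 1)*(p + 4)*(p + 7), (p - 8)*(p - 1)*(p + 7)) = p^2 + 6*p - 7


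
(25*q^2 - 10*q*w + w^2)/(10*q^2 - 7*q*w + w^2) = (5*q - w)/(2*q - w)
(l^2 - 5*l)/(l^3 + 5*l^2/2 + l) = 2*(l - 5)/(2*l^2 + 5*l + 2)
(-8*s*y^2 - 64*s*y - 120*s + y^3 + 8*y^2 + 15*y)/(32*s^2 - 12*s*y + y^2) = (y^2 + 8*y + 15)/(-4*s + y)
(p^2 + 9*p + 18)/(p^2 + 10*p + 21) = (p + 6)/(p + 7)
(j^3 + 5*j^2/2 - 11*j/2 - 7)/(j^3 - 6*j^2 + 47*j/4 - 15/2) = 2*(2*j^2 + 9*j + 7)/(4*j^2 - 16*j + 15)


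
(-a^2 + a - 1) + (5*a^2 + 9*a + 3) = 4*a^2 + 10*a + 2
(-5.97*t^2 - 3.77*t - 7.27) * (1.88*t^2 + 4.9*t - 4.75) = -11.2236*t^4 - 36.3406*t^3 - 3.7831*t^2 - 17.7155*t + 34.5325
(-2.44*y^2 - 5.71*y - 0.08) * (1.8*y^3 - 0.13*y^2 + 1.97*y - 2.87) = -4.392*y^5 - 9.9608*y^4 - 4.2085*y^3 - 4.2355*y^2 + 16.2301*y + 0.2296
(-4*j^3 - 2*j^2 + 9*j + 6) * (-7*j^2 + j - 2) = 28*j^5 + 10*j^4 - 57*j^3 - 29*j^2 - 12*j - 12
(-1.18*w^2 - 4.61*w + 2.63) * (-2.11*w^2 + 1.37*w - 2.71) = 2.4898*w^4 + 8.1105*w^3 - 8.6672*w^2 + 16.0962*w - 7.1273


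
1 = 1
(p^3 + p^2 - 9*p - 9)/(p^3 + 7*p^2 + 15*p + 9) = (p - 3)/(p + 3)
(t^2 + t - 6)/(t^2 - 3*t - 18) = (t - 2)/(t - 6)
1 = 1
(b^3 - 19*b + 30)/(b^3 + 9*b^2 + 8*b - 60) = (b - 3)/(b + 6)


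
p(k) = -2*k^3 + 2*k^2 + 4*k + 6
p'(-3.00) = -62.00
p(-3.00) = 66.00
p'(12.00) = -812.00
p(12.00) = -3114.00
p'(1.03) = 1.75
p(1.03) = 10.06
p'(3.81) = -67.86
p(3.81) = -60.34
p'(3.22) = -45.33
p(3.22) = -27.16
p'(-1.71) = -20.38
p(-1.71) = 15.01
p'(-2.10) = -30.86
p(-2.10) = 24.94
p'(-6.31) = -260.14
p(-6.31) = 562.87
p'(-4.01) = -108.52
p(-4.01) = 151.08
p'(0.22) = 4.59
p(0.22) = 6.96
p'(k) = -6*k^2 + 4*k + 4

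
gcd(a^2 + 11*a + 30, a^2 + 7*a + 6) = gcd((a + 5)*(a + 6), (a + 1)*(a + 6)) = a + 6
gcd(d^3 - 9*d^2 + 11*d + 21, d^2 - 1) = d + 1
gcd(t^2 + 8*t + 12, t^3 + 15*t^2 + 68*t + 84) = t^2 + 8*t + 12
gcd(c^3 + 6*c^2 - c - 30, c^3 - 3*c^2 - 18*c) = c + 3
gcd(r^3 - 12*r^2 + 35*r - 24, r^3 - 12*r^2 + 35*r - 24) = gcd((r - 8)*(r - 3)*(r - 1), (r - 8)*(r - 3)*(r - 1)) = r^3 - 12*r^2 + 35*r - 24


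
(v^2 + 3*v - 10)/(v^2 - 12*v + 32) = (v^2 + 3*v - 10)/(v^2 - 12*v + 32)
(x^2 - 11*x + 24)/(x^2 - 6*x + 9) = (x - 8)/(x - 3)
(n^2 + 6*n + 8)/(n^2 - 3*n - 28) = (n + 2)/(n - 7)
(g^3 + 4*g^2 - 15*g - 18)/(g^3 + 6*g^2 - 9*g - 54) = (g + 1)/(g + 3)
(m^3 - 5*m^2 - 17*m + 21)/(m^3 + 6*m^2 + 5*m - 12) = (m - 7)/(m + 4)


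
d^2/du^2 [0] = 0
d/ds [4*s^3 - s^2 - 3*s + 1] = 12*s^2 - 2*s - 3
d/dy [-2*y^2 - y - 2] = -4*y - 1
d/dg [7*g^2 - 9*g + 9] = 14*g - 9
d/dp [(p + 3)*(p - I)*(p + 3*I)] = 3*p^2 + p*(6 + 4*I) + 3 + 6*I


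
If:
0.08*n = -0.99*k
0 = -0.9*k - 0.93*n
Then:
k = 0.00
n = 0.00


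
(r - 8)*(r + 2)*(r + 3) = r^3 - 3*r^2 - 34*r - 48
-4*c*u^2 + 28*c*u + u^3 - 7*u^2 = u*(-4*c + u)*(u - 7)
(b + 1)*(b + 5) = b^2 + 6*b + 5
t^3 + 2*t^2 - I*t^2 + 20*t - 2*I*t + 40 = (t + 2)*(t - 5*I)*(t + 4*I)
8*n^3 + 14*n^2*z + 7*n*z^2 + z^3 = (n + z)*(2*n + z)*(4*n + z)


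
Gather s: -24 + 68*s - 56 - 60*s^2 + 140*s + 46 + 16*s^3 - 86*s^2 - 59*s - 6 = 16*s^3 - 146*s^2 + 149*s - 40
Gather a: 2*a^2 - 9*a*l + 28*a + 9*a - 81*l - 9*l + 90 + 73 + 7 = 2*a^2 + a*(37 - 9*l) - 90*l + 170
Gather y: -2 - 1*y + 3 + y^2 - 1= y^2 - y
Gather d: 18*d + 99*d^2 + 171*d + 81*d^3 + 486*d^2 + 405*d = 81*d^3 + 585*d^2 + 594*d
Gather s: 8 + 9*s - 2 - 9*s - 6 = 0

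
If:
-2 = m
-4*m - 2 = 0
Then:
No Solution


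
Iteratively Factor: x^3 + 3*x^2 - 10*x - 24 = (x + 2)*(x^2 + x - 12) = (x - 3)*(x + 2)*(x + 4)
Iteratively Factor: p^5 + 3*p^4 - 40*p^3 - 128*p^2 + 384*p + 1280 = (p + 4)*(p^4 - p^3 - 36*p^2 + 16*p + 320) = (p + 4)^2*(p^3 - 5*p^2 - 16*p + 80) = (p - 5)*(p + 4)^2*(p^2 - 16) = (p - 5)*(p + 4)^3*(p - 4)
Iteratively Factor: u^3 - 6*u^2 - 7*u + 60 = (u - 5)*(u^2 - u - 12) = (u - 5)*(u - 4)*(u + 3)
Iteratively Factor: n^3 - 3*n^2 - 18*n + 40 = (n - 5)*(n^2 + 2*n - 8) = (n - 5)*(n - 2)*(n + 4)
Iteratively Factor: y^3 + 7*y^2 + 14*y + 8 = (y + 1)*(y^2 + 6*y + 8) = (y + 1)*(y + 4)*(y + 2)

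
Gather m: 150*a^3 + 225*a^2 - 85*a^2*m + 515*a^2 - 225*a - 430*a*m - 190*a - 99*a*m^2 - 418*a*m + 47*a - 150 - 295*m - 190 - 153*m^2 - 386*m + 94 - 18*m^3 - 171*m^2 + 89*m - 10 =150*a^3 + 740*a^2 - 368*a - 18*m^3 + m^2*(-99*a - 324) + m*(-85*a^2 - 848*a - 592) - 256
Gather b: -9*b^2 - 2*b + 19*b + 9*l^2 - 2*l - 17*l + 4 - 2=-9*b^2 + 17*b + 9*l^2 - 19*l + 2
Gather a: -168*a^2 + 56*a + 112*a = -168*a^2 + 168*a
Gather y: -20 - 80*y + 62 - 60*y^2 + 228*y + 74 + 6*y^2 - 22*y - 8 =-54*y^2 + 126*y + 108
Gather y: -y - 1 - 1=-y - 2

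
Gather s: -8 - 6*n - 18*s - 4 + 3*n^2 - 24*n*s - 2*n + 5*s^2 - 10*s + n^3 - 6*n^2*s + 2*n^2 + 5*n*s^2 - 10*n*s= n^3 + 5*n^2 - 8*n + s^2*(5*n + 5) + s*(-6*n^2 - 34*n - 28) - 12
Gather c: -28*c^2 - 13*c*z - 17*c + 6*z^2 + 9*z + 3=-28*c^2 + c*(-13*z - 17) + 6*z^2 + 9*z + 3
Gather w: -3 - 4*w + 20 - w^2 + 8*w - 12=-w^2 + 4*w + 5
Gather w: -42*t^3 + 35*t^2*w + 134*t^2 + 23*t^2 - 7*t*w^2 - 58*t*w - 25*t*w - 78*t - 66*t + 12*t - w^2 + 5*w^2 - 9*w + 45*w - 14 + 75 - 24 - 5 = -42*t^3 + 157*t^2 - 132*t + w^2*(4 - 7*t) + w*(35*t^2 - 83*t + 36) + 32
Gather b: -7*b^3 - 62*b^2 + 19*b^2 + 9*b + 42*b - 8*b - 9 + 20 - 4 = -7*b^3 - 43*b^2 + 43*b + 7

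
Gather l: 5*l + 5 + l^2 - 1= l^2 + 5*l + 4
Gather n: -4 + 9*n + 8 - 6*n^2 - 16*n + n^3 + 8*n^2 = n^3 + 2*n^2 - 7*n + 4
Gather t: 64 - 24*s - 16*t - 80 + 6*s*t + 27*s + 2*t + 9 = 3*s + t*(6*s - 14) - 7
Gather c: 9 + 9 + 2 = 20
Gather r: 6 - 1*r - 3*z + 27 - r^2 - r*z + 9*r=-r^2 + r*(8 - z) - 3*z + 33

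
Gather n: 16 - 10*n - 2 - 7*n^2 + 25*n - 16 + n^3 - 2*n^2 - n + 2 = n^3 - 9*n^2 + 14*n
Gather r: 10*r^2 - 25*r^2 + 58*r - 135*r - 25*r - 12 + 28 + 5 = -15*r^2 - 102*r + 21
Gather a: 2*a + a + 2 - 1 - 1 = 3*a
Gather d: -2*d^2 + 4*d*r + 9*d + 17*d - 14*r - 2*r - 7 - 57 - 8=-2*d^2 + d*(4*r + 26) - 16*r - 72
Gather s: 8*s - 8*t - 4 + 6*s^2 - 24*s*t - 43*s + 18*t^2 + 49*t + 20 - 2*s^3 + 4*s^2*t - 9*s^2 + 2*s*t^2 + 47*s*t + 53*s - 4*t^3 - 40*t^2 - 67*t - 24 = -2*s^3 + s^2*(4*t - 3) + s*(2*t^2 + 23*t + 18) - 4*t^3 - 22*t^2 - 26*t - 8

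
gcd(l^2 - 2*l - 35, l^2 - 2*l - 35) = l^2 - 2*l - 35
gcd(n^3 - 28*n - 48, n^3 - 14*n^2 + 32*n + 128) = n + 2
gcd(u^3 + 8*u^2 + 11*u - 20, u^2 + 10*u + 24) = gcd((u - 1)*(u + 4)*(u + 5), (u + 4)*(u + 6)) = u + 4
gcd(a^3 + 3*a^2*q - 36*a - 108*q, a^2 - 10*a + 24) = a - 6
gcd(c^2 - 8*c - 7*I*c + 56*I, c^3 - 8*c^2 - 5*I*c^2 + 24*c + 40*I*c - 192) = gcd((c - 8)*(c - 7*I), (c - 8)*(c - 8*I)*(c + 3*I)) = c - 8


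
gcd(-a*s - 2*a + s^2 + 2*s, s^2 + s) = 1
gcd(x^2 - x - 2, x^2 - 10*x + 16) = x - 2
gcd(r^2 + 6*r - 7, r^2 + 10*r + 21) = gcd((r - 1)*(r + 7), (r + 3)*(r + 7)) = r + 7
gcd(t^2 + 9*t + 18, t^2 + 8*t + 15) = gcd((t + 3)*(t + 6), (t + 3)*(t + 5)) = t + 3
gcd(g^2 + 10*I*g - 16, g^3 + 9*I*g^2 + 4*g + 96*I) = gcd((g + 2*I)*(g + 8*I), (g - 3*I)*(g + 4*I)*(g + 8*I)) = g + 8*I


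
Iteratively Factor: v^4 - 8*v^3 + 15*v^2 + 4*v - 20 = (v - 2)*(v^3 - 6*v^2 + 3*v + 10) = (v - 5)*(v - 2)*(v^2 - v - 2) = (v - 5)*(v - 2)^2*(v + 1)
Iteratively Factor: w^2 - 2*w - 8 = (w - 4)*(w + 2)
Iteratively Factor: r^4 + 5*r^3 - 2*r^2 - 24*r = (r)*(r^3 + 5*r^2 - 2*r - 24) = r*(r - 2)*(r^2 + 7*r + 12) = r*(r - 2)*(r + 3)*(r + 4)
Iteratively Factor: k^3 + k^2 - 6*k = (k + 3)*(k^2 - 2*k) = k*(k + 3)*(k - 2)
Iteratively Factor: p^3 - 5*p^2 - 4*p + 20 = (p - 2)*(p^2 - 3*p - 10) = (p - 5)*(p - 2)*(p + 2)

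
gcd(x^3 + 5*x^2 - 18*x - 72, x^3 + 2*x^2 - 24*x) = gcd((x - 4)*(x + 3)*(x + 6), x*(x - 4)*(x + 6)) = x^2 + 2*x - 24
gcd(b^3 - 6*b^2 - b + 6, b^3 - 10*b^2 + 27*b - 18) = b^2 - 7*b + 6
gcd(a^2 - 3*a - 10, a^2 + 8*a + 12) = a + 2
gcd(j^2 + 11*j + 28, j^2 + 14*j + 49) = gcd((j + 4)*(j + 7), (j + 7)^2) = j + 7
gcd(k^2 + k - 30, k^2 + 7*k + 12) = 1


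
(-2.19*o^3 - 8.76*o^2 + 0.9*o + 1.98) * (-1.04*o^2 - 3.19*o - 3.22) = 2.2776*o^5 + 16.0965*o^4 + 34.0602*o^3 + 23.277*o^2 - 9.2142*o - 6.3756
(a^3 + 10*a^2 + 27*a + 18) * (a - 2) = a^4 + 8*a^3 + 7*a^2 - 36*a - 36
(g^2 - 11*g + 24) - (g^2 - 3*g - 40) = 64 - 8*g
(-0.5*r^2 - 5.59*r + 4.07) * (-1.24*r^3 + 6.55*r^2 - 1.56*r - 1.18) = 0.62*r^5 + 3.6566*r^4 - 40.8813*r^3 + 35.9689*r^2 + 0.246999999999999*r - 4.8026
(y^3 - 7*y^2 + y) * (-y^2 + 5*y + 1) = -y^5 + 12*y^4 - 35*y^3 - 2*y^2 + y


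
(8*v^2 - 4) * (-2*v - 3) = -16*v^3 - 24*v^2 + 8*v + 12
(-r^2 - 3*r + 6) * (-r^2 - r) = r^4 + 4*r^3 - 3*r^2 - 6*r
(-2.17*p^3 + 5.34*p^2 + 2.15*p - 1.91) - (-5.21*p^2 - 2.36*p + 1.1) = -2.17*p^3 + 10.55*p^2 + 4.51*p - 3.01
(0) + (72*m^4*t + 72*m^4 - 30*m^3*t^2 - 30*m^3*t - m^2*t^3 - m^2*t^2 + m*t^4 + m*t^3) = 72*m^4*t + 72*m^4 - 30*m^3*t^2 - 30*m^3*t - m^2*t^3 - m^2*t^2 + m*t^4 + m*t^3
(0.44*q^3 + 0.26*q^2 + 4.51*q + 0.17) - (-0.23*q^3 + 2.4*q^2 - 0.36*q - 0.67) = 0.67*q^3 - 2.14*q^2 + 4.87*q + 0.84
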